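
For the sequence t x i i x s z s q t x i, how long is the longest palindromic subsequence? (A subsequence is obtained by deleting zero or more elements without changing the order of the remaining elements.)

One longest palindromic subsequence is ixszsxi (positions 3,5,6,7,8,11,12); it reads the same forward and backward, and the interval DP gives dp[1][12] = 7.

7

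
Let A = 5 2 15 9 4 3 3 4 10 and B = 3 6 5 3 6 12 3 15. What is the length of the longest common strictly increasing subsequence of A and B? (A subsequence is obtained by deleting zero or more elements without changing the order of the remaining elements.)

2

A longest common strictly increasing subsequence is 5, 15 (length 2); it appears in order in both A and B, and no longer such subsequence exists.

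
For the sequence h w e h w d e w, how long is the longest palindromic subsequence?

5

One longest palindromic subsequence is wedew (positions 2,3,6,7,8); it reads the same forward and backward, and the interval DP gives dp[1][8] = 5.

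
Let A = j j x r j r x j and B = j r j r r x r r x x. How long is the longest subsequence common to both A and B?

Backtracking the LCS table gives one alignment: j (A1,B1) → j (A2,B3) → x (A3,B6) → r (A4,B7) → r (A6,B8) → x (A7,B10).
So the longest common subsequence has length 6.

6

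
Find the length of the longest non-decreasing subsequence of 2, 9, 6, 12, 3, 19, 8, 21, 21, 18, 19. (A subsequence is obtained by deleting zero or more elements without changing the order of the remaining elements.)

One longest non-decreasing subsequence is 2, 9, 12, 19, 21, 21 (positions 1,2,4,6,8,9), of length 6; no longer one exists.

6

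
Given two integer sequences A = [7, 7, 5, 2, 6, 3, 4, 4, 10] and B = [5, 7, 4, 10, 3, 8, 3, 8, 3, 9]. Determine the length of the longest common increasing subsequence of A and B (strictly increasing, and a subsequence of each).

For each value that appears in both, track the longest common increasing run ending there.
The best achievable length is 2; one witness is 5, 10 (A-positions 3,9, B-positions 1,4).

2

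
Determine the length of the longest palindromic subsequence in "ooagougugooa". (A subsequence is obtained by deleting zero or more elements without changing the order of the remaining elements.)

One longest palindromic subsequence is oogugugoo (positions 1,2,4,6,7,8,9,10,11); it reads the same forward and backward, and the interval DP gives dp[1][12] = 9.

9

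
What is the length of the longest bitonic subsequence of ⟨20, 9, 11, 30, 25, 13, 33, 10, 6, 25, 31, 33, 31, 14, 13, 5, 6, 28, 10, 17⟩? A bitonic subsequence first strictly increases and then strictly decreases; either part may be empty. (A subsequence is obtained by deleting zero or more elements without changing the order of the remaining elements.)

10

One longest bitonic subsequence is 9, 11, 13, 25, 31, 33, 31, 14, 13, 10 (positions 2,3,6,10,11,12,13,14,15,19): it rises to 33 then falls. Length 10 is optimal.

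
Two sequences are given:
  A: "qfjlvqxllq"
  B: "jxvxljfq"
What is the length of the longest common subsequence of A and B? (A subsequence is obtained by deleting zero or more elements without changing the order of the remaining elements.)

5

A longest common subsequence is jvxlq (length 5); the LCS DP confirms no longer common subsequence exists.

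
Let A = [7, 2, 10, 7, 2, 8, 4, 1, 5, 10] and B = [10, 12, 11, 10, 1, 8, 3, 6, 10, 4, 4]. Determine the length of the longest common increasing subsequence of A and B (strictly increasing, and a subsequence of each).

2

For each value that appears in both, track the longest common increasing run ending there.
The best achievable length is 2; one witness is 1, 10 (A-positions 8,10, B-positions 5,9).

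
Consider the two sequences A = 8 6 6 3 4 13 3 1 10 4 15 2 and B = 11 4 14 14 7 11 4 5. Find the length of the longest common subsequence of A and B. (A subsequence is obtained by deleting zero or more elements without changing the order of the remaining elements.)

Backtracking the LCS table gives one alignment: 4 (A5,B2) → 4 (A10,B7).
So the longest common subsequence has length 2.

2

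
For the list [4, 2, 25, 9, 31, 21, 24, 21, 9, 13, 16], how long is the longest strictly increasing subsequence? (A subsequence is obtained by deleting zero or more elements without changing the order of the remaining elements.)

4

One longest increasing subsequence is 4, 9, 21, 24 (positions 1,4,6,7), of length 4; no longer one exists.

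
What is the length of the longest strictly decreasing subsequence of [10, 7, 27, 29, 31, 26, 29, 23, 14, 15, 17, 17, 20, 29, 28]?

4

Scanning left to right, the best length ending at each element is: 10→1, 7→2, 27→1, 29→1, 31→1, 26→2, 29→2, 23→3, 14→4, 15→4, 17→4, 17→4, 20→4, 29→2, 28→3.
So the longest decreasing subsequence has length 4, e.g. 27, 26, 23, 14.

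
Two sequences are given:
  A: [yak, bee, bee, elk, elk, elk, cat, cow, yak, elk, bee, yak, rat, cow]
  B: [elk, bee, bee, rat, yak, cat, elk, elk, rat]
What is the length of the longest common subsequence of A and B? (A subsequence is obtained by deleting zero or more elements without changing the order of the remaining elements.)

A longest common subsequence is bee, bee, elk, elk, rat (length 5); the LCS DP confirms no longer common subsequence exists.

5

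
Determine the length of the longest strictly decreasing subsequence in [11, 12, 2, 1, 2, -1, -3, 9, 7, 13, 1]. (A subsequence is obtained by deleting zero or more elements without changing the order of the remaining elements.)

5

One longest decreasing subsequence is 11, 2, 1, -1, -3 (positions 1,3,4,6,7), of length 5; no longer one exists.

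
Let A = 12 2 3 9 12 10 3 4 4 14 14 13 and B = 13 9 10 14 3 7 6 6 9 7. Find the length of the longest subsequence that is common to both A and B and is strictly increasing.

3

A longest common strictly increasing subsequence is 9, 10, 14 (length 3); it appears in order in both A and B, and no longer such subsequence exists.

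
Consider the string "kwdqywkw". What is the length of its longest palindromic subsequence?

Using dp[i][j] = 2 + dp[i+1][j−1] if the ends match, else max(dp[i+1][j], dp[i][j−1]):
dp[1][8] = 5. A witness is kwywk at positions 1,2,5,6,7.

5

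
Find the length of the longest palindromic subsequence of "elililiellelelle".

Using dp[i][j] = 2 + dp[i+1][j−1] if the ends match, else max(dp[i+1][j], dp[i][j−1]):
dp[1][16] = 12. A witness is elllellellle at positions 1,2,4,6,8,9,10,11,12,14,15,16.

12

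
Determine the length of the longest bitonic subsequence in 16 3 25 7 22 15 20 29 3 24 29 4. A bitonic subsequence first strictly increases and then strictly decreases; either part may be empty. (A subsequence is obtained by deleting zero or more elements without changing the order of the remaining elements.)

One longest bitonic subsequence is 3, 7, 15, 20, 29, 24, 4 (positions 2,4,6,7,8,10,12): it rises to 29 then falls. Length 7 is optimal.

7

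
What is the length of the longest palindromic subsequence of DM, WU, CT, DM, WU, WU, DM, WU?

6

One longest palindromic subsequence is WU DM WU WU DM WU (positions 2,4,5,6,7,8); it reads the same forward and backward, and the interval DP gives dp[1][8] = 6.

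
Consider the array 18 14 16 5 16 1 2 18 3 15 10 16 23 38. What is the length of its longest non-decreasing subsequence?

One longest non-decreasing subsequence is 1, 2, 3, 15, 16, 23, 38 (positions 6,7,9,10,12,13,14), of length 7; no longer one exists.

7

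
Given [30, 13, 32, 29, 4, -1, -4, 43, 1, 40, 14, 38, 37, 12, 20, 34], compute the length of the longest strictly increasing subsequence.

5

Let dp[i] be the longest increasing subsequence ending at position i. Then dp = [1, 1, 2, 2, 1, 1, 1, 3, 2, 3, 3, 4, 4, 3, 4, 5].
The maximum is 5; one witness is -1, 1, 14, 20, 34 at positions 6,9,11,15,16.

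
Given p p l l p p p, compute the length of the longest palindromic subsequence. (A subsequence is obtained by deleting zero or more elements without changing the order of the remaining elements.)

Using dp[i][j] = 2 + dp[i+1][j−1] if the ends match, else max(dp[i+1][j], dp[i][j−1]):
dp[1][7] = 6. A witness is ppllpp at positions 1,2,3,4,6,7.

6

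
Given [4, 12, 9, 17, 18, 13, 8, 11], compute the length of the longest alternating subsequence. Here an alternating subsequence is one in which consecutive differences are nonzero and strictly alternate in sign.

6

A longest alternating subsequence is 4, 12, 9, 17, 8, 11 (positions 1,2,3,4,7,8); its 5 consecutive differences strictly alternate in sign, and length 6 is optimal.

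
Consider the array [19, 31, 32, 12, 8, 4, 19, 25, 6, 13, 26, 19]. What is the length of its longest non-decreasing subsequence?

4

Let dp[i] be the longest non-decreasing subsequence ending at position i. Then dp = [1, 2, 3, 1, 1, 1, 2, 3, 2, 3, 4, 4].
The maximum is 4; one witness is 19, 19, 25, 26 at positions 1,7,8,11.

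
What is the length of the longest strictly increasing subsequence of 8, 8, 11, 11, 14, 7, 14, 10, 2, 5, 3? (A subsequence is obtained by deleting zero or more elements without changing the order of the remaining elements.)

3

One longest increasing subsequence is 8, 11, 14 (positions 1,3,5), of length 3; no longer one exists.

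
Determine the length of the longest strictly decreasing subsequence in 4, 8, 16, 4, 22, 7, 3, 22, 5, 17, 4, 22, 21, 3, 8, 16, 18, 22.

Scanning left to right, the best length ending at each element is: 4→1, 8→1, 16→1, 4→2, 22→1, 7→2, 3→3, 22→1, 5→3, 17→2, 4→4, 22→1, 21→2, 3→5, 8→3, 16→3, 18→3, 22→1.
So the longest decreasing subsequence has length 5, e.g. 8, 7, 5, 4, 3.

5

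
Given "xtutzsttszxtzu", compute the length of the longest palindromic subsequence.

One longest palindromic subsequence is utzsttsztu (positions 3,4,5,6,7,8,9,10,12,14); it reads the same forward and backward, and the interval DP gives dp[1][14] = 10.

10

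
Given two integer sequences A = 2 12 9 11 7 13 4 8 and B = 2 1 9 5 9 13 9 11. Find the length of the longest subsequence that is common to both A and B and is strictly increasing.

For each value that appears in both, track the longest common increasing run ending there.
The best achievable length is 3; one witness is 2, 9, 13 (A-positions 1,3,6, B-positions 1,3,6).

3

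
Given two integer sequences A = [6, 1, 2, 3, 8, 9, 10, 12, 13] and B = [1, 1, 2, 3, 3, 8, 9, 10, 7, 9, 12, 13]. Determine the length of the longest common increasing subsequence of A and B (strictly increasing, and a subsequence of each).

8

A longest common strictly increasing subsequence is 1, 2, 3, 8, 9, 10, 12, 13 (length 8); it appears in order in both A and B, and no longer such subsequence exists.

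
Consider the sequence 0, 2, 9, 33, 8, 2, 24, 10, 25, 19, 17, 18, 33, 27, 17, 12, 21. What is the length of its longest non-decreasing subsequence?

Scanning left to right, the best length ending at each element is: 0→1, 2→2, 9→3, 33→4, 8→3, 2→3, 24→4, 10→4, 25→5, 19→5, 17→5, 18→6, 33→7, 27→7, 17→6, 12→5, 21→7.
So the longest non-decreasing subsequence has length 7, e.g. 0, 2, 9, 10, 17, 18, 33.

7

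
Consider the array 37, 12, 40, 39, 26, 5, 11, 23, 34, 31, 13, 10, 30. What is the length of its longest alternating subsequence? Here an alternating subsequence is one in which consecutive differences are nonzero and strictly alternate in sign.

7

Track the best alternating length ending on an up-step vs a down-step at each position: up/down = 1/1, 1/2, 3/1, 3/4, 3/4, 1/4, 5/4, 5/4, 5/4, 5/6, 5/6, 5/6, 7/6.
The maximum over both is 7; one such subsequence is 37, 12, 40, 5, 23, 13, 30.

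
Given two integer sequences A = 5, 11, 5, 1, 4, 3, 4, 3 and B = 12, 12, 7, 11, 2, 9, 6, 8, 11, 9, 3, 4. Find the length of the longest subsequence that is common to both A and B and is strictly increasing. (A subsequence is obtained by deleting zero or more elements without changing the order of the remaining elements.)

For each value that appears in both, track the longest common increasing run ending there.
The best achievable length is 2; one witness is 3, 4 (A-positions 6,7, B-positions 11,12).

2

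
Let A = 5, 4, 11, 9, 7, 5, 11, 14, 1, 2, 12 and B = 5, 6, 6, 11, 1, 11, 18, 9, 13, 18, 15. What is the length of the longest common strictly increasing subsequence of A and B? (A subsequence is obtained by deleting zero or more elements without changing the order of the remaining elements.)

A longest common strictly increasing subsequence is 5, 11 (length 2); it appears in order in both A and B, and no longer such subsequence exists.

2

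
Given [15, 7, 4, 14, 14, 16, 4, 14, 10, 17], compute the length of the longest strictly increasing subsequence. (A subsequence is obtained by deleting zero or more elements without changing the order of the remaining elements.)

4

Let dp[i] be the longest increasing subsequence ending at position i. Then dp = [1, 1, 1, 2, 2, 3, 1, 2, 2, 4].
The maximum is 4; one witness is 7, 14, 16, 17 at positions 2,4,6,10.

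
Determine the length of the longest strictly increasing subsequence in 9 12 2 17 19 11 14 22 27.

Scanning left to right, the best length ending at each element is: 9→1, 12→2, 2→1, 17→3, 19→4, 11→2, 14→3, 22→5, 27→6.
So the longest increasing subsequence has length 6, e.g. 9, 12, 17, 19, 22, 27.

6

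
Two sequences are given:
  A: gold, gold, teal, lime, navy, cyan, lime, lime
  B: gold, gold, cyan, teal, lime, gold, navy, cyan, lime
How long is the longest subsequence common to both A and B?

7

A longest common subsequence is gold, gold, teal, lime, navy, cyan, lime (length 7); the LCS DP confirms no longer common subsequence exists.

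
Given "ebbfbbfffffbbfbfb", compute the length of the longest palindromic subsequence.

Using dp[i][j] = 2 + dp[i+1][j−1] if the ends match, else max(dp[i+1][j], dp[i][j−1]):
dp[1][17] = 15. A witness is bbfbbfffffbbfbb at positions 2,3,4,5,6,7,8,9,10,11,12,13,14,15,17.

15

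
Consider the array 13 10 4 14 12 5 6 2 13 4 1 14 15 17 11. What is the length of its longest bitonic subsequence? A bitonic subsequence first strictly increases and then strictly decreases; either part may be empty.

8

Let inc[i] be the LIS ending at i and dec[i] the longest strictly decreasing subsequence starting at i. inc = [1, 1, 1, 2, 2, 2, 3, 1, 4, 2, 1, 5, 6, 7, 4], dec = [5, 4, 3, 5, 4, 3, 3, 2, 3, 2, 1, 2, 2, 2, 1].
max_i inc[i]+dec[i]−1 = 8, with one witness 4, 5, 6, 13, 14, 15, 17, 11.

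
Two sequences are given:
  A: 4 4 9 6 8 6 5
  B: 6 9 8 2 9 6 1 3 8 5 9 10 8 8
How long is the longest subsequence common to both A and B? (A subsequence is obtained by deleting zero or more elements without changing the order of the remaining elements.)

Backtracking the LCS table gives one alignment: 9 (A3,B5) → 6 (A4,B6) → 8 (A5,B9) → 5 (A7,B10).
So the longest common subsequence has length 4.

4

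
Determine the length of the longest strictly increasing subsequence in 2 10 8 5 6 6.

Scanning left to right, the best length ending at each element is: 2→1, 10→2, 8→2, 5→2, 6→3, 6→3.
So the longest increasing subsequence has length 3, e.g. 2, 5, 6.

3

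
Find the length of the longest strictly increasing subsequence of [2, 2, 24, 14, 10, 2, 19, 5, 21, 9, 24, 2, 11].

5

Let dp[i] be the longest increasing subsequence ending at position i. Then dp = [1, 1, 2, 2, 2, 1, 3, 2, 4, 3, 5, 1, 4].
The maximum is 5; one witness is 2, 14, 19, 21, 24 at positions 1,4,7,9,11.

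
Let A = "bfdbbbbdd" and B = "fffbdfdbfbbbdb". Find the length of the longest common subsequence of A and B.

8

A longest common subsequence is bfdbbbbd (length 8); the LCS DP confirms no longer common subsequence exists.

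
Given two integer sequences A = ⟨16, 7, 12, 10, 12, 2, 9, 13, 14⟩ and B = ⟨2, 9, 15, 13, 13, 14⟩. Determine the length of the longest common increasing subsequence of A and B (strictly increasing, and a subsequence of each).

4

A longest common strictly increasing subsequence is 2, 9, 13, 14 (length 4); it appears in order in both A and B, and no longer such subsequence exists.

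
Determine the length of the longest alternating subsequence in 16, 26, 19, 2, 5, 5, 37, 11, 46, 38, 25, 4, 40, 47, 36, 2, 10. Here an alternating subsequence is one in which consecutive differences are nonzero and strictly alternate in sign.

10

Track the best alternating length ending on an up-step vs a down-step at each position: up/down = 1/1, 2/1, 2/3, 1/3, 4/3, 4/3, 4/1, 4/5, 6/1, 6/7, 6/7, 4/7, 8/7, 8/1, 8/9, 1/9, 10/9.
The maximum over both is 10; one such subsequence is 16, 26, 19, 37, 11, 46, 38, 40, 2, 10.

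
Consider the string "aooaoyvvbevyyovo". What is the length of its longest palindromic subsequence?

One longest palindromic subsequence is ooyvevyoo (positions 2,5,6,8,10,11,13,14,16); it reads the same forward and backward, and the interval DP gives dp[1][16] = 9.

9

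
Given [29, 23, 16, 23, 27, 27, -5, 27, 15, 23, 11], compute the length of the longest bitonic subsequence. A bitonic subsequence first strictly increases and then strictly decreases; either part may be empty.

5

One longest bitonic subsequence is 29, 23, 16, 15, 11 (positions 1,2,3,9,11): it rises to 29 then falls. Length 5 is optimal.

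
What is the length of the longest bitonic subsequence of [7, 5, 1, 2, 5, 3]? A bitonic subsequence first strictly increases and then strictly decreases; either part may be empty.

Let inc[i] be the LIS ending at i and dec[i] the longest strictly decreasing subsequence starting at i. inc = [1, 1, 1, 2, 3, 3], dec = [3, 2, 1, 1, 2, 1].
max_i inc[i]+dec[i]−1 = 4, with one witness 1, 2, 5, 3.

4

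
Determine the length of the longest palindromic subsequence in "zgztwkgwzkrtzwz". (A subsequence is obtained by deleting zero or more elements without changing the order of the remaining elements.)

9

Using dp[i][j] = 2 + dp[i+1][j−1] if the ends match, else max(dp[i+1][j], dp[i][j−1]):
dp[1][15] = 9. A witness is zztkzktzz at positions 1,3,4,6,9,10,12,13,15.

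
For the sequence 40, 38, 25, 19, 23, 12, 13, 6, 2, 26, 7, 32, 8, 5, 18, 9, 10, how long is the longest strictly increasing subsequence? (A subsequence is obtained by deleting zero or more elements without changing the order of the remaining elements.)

Scanning left to right, the best length ending at each element is: 40→1, 38→1, 25→1, 19→1, 23→2, 12→1, 13→2, 6→1, 2→1, 26→3, 7→2, 32→4, 8→3, 5→2, 18→4, 9→4, 10→5.
So the longest increasing subsequence has length 5, e.g. 6, 7, 8, 9, 10.

5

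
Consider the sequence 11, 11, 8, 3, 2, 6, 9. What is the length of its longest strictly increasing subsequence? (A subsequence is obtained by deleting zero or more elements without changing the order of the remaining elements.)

3

Let dp[i] be the longest increasing subsequence ending at position i. Then dp = [1, 1, 1, 1, 1, 2, 3].
The maximum is 3; one witness is 3, 6, 9 at positions 4,6,7.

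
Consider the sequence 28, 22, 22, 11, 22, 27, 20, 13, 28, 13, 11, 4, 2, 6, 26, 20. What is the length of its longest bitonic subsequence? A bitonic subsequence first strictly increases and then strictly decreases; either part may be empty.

8

Let inc[i] be the LIS ending at i and dec[i] the longest strictly decreasing subsequence starting at i. inc = [1, 1, 1, 1, 2, 3, 2, 2, 4, 2, 1, 1, 1, 2, 3, 3], dec = [7, 6, 6, 3, 6, 6, 5, 4, 5, 4, 3, 2, 1, 1, 2, 1].
max_i inc[i]+dec[i]−1 = 8, with one witness 11, 22, 27, 20, 13, 11, 4, 2.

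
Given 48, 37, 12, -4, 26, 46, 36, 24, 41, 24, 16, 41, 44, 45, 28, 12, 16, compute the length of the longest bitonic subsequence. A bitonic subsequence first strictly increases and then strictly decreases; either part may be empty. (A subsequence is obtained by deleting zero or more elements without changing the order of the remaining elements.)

One longest bitonic subsequence is 12, 26, 36, 41, 44, 45, 28, 16 (positions 3,5,7,9,13,14,15,17): it rises to 45 then falls. Length 8 is optimal.

8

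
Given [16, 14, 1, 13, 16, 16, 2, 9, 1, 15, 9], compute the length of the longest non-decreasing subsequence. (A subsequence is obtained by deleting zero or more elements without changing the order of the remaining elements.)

4

Scanning left to right, the best length ending at each element is: 16→1, 14→1, 1→1, 13→2, 16→3, 16→4, 2→2, 9→3, 1→2, 15→4, 9→4.
So the longest non-decreasing subsequence has length 4, e.g. 1, 13, 16, 16.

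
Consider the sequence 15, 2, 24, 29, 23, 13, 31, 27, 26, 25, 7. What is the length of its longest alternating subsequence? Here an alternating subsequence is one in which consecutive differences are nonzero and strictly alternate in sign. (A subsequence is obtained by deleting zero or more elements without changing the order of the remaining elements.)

6

Track the best alternating length ending on an up-step vs a down-step at each position: up/down = 1/1, 1/2, 3/1, 3/1, 3/4, 3/4, 5/1, 5/6, 5/6, 5/6, 3/6.
The maximum over both is 6; one such subsequence is 15, 2, 24, 23, 31, 27.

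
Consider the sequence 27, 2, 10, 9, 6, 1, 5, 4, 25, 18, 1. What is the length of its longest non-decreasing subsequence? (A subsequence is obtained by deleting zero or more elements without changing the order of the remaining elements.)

3

Scanning left to right, the best length ending at each element is: 27→1, 2→1, 10→2, 9→2, 6→2, 1→1, 5→2, 4→2, 25→3, 18→3, 1→2.
So the longest non-decreasing subsequence has length 3, e.g. 2, 10, 25.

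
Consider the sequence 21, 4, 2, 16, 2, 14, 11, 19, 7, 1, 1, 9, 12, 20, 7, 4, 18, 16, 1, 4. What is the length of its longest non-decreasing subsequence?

6

Scanning left to right, the best length ending at each element is: 21→1, 4→1, 2→1, 16→2, 2→2, 14→3, 11→3, 19→4, 7→3, 1→1, 1→2, 9→4, 12→5, 20→6, 7→4, 4→3, 18→6, 16→6, 1→3, 4→4.
So the longest non-decreasing subsequence has length 6, e.g. 2, 2, 7, 9, 12, 20.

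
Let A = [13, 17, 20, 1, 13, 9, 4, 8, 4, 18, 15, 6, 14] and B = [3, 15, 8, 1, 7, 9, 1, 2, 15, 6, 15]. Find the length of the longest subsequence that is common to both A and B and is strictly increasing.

3

A longest common strictly increasing subsequence is 1, 9, 15 (length 3); it appears in order in both A and B, and no longer such subsequence exists.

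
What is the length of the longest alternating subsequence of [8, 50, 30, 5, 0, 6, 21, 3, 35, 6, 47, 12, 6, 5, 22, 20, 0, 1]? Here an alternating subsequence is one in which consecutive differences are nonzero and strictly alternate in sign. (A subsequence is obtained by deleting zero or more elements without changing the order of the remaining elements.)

A longest alternating subsequence is 8, 50, 5, 6, 3, 35, 6, 47, 12, 22, 0, 1 (positions 1,2,4,6,8,9,10,11,12,15,17,18); its 11 consecutive differences strictly alternate in sign, and length 12 is optimal.

12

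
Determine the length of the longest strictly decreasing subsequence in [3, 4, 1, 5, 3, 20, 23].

2

One longest decreasing subsequence is 3, 1 (positions 1,3), of length 2; no longer one exists.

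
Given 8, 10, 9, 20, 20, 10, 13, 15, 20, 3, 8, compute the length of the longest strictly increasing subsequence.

6

One longest increasing subsequence is 8, 9, 10, 13, 15, 20 (positions 1,3,6,7,8,9), of length 6; no longer one exists.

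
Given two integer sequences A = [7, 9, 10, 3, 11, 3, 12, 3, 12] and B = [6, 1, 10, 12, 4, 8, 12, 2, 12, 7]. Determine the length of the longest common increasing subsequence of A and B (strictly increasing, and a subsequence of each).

2

For each value that appears in both, track the longest common increasing run ending there.
The best achievable length is 2; one witness is 10, 12 (A-positions 3,7, B-positions 3,4).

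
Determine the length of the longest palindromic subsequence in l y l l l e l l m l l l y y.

One longest palindromic subsequence is ylllllllly (positions 2,3,4,5,7,8,10,11,12,14); it reads the same forward and backward, and the interval DP gives dp[1][14] = 10.

10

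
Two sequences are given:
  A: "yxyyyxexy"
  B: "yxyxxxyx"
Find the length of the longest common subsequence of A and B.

Backtracking the LCS table gives one alignment: y (A1,B1) → x (A2,B2) → y (A3,B3) → x (A6,B5) → x (A8,B6) → y (A9,B7).
So the longest common subsequence has length 6.

6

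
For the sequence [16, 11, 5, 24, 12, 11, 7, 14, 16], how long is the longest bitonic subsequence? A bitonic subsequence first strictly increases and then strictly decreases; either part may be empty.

5

Let inc[i] be the LIS ending at i and dec[i] the longest strictly decreasing subsequence starting at i. inc = [1, 1, 1, 2, 2, 2, 2, 3, 4], dec = [4, 2, 1, 4, 3, 2, 1, 1, 1].
max_i inc[i]+dec[i]−1 = 5, with one witness 16, 24, 12, 11, 7.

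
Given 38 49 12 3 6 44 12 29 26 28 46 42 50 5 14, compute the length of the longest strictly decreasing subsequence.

5

Let dp[i] be the longest decreasing subsequence ending at position i. Then dp = [1, 1, 2, 3, 3, 2, 3, 3, 4, 4, 2, 3, 1, 5, 5].
The maximum is 5; one witness is 49, 44, 29, 26, 5 at positions 2,6,8,9,14.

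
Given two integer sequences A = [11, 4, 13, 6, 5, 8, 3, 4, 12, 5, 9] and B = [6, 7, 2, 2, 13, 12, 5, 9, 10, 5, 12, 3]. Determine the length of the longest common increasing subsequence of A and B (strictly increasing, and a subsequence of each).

2

A longest common strictly increasing subsequence is 6, 12 (length 2); it appears in order in both A and B, and no longer such subsequence exists.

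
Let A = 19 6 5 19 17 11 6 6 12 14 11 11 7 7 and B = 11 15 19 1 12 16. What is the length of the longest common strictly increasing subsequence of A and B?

A longest common strictly increasing subsequence is 11, 12 (length 2); it appears in order in both A and B, and no longer such subsequence exists.

2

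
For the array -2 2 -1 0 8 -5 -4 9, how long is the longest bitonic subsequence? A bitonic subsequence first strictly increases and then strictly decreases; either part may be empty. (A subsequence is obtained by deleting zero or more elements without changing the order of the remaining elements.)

Let inc[i] be the LIS ending at i and dec[i] the longest strictly decreasing subsequence starting at i. inc = [1, 2, 2, 3, 4, 1, 2, 5], dec = [2, 3, 2, 2, 2, 1, 1, 1].
max_i inc[i]+dec[i]−1 = 5, with one witness -2, -1, 0, 8, -4.

5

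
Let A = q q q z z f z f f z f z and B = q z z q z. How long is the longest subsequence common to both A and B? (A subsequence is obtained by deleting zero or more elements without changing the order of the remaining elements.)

4

Backtracking the LCS table gives one alignment: q (A3,B1) → z (A4,B2) → z (A5,B3) → z (A12,B5).
So the longest common subsequence has length 4.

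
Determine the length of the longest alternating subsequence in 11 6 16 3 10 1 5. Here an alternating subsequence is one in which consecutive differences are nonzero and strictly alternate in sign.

7

A longest alternating subsequence is 11, 6, 16, 3, 10, 1, 5 (positions 1,2,3,4,5,6,7); its 6 consecutive differences strictly alternate in sign, and length 7 is optimal.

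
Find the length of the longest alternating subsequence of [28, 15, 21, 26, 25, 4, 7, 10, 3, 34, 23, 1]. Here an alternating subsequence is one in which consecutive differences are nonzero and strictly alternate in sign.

Track the best alternating length ending on an up-step vs a down-step at each position: up/down = 1/1, 1/2, 3/2, 3/2, 3/4, 1/4, 5/4, 5/4, 1/6, 7/1, 7/8, 1/8.
The maximum over both is 8; one such subsequence is 28, 15, 21, 4, 7, 3, 34, 23.

8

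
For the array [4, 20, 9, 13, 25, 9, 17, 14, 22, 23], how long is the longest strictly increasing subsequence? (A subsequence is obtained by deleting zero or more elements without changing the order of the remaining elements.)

Scanning left to right, the best length ending at each element is: 4→1, 20→2, 9→2, 13→3, 25→4, 9→2, 17→4, 14→4, 22→5, 23→6.
So the longest increasing subsequence has length 6, e.g. 4, 9, 13, 17, 22, 23.

6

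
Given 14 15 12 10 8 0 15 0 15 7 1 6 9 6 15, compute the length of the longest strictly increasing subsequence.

Scanning left to right, the best length ending at each element is: 14→1, 15→2, 12→1, 10→1, 8→1, 0→1, 15→2, 0→1, 15→2, 7→2, 1→2, 6→3, 9→4, 6→3, 15→5.
So the longest increasing subsequence has length 5, e.g. 0, 1, 6, 9, 15.

5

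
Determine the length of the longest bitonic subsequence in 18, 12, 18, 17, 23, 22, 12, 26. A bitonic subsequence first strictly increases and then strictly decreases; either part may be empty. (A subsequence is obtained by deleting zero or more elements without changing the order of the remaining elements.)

Let inc[i] be the LIS ending at i and dec[i] the longest strictly decreasing subsequence starting at i. inc = [1, 1, 2, 2, 3, 3, 1, 4], dec = [3, 1, 3, 2, 3, 2, 1, 1].
max_i inc[i]+dec[i]−1 = 5, with one witness 12, 18, 23, 22, 12.

5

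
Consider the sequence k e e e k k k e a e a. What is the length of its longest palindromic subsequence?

Using dp[i][j] = 2 + dp[i+1][j−1] if the ends match, else max(dp[i+1][j], dp[i][j−1]):
dp[1][11] = 7. A witness is eekkkee at positions 3,4,5,6,7,8,10.

7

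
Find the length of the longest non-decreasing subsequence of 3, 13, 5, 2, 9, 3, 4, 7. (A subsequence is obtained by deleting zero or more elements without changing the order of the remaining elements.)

4

Scanning left to right, the best length ending at each element is: 3→1, 13→2, 5→2, 2→1, 9→3, 3→2, 4→3, 7→4.
So the longest non-decreasing subsequence has length 4, e.g. 3, 3, 4, 7.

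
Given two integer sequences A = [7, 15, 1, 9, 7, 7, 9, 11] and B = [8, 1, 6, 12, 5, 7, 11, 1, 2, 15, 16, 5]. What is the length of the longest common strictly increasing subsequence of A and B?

For each value that appears in both, track the longest common increasing run ending there.
The best achievable length is 3; one witness is 1, 7, 11 (A-positions 3,5,8, B-positions 2,6,7).

3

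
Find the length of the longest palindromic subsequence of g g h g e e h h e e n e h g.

Using dp[i][j] = 2 + dp[i+1][j−1] if the ends match, else max(dp[i+1][j], dp[i][j−1]):
dp[1][14] = 10. A witness is gheehheehg at positions 1,3,5,6,7,8,10,12,13,14.

10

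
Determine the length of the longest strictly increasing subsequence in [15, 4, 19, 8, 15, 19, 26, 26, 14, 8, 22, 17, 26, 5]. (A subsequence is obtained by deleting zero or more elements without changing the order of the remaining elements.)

6

Let dp[i] be the longest increasing subsequence ending at position i. Then dp = [1, 1, 2, 2, 3, 4, 5, 5, 3, 2, 5, 4, 6, 2].
The maximum is 6; one witness is 4, 8, 15, 19, 22, 26 at positions 2,4,5,6,11,13.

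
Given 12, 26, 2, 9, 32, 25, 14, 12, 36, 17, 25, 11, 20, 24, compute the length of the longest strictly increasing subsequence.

6

One longest increasing subsequence is 2, 9, 14, 17, 20, 24 (positions 3,4,7,10,13,14), of length 6; no longer one exists.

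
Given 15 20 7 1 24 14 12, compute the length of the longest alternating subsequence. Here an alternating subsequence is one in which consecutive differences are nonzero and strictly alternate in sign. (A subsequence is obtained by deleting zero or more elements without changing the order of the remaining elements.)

5

A longest alternating subsequence is 15, 20, 7, 24, 14 (positions 1,2,3,5,6); its 4 consecutive differences strictly alternate in sign, and length 5 is optimal.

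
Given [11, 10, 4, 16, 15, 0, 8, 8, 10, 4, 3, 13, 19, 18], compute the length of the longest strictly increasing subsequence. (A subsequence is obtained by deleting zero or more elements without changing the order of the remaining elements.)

5

One longest increasing subsequence is 4, 8, 10, 13, 19 (positions 3,7,9,12,13), of length 5; no longer one exists.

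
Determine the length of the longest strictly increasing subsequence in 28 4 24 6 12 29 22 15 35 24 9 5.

Let dp[i] be the longest increasing subsequence ending at position i. Then dp = [1, 1, 2, 2, 3, 4, 4, 4, 5, 5, 3, 2].
The maximum is 5; one witness is 4, 6, 12, 29, 35 at positions 2,4,5,6,9.

5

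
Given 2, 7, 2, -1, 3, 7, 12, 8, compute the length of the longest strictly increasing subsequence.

One longest increasing subsequence is 2, 3, 7, 12 (positions 1,5,6,7), of length 4; no longer one exists.

4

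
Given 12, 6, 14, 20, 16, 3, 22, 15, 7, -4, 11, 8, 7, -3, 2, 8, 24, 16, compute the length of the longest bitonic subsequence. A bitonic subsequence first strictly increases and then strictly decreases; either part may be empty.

Let inc[i] be the LIS ending at i and dec[i] the longest strictly decreasing subsequence starting at i. inc = [1, 1, 2, 3, 3, 1, 4, 3, 2, 1, 3, 3, 2, 2, 3, 4, 5, 5], dec = [5, 3, 5, 7, 6, 2, 6, 5, 2, 1, 4, 3, 2, 1, 1, 1, 2, 1].
max_i inc[i]+dec[i]−1 = 9, with one witness 12, 14, 20, 16, 15, 11, 8, 7, 2.

9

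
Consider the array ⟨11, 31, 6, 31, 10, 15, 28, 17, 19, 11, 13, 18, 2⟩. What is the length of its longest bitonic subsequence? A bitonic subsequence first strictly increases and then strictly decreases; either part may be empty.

7

Let inc[i] be the LIS ending at i and dec[i] the longest strictly decreasing subsequence starting at i. inc = [1, 2, 1, 2, 2, 3, 4, 4, 5, 3, 4, 5, 1], dec = [3, 5, 2, 5, 2, 3, 4, 3, 3, 2, 2, 2, 1].
max_i inc[i]+dec[i]−1 = 7, with one witness 6, 10, 15, 28, 19, 18, 2.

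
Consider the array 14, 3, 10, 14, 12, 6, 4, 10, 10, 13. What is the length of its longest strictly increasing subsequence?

Scanning left to right, the best length ending at each element is: 14→1, 3→1, 10→2, 14→3, 12→3, 6→2, 4→2, 10→3, 10→3, 13→4.
So the longest increasing subsequence has length 4, e.g. 3, 10, 12, 13.

4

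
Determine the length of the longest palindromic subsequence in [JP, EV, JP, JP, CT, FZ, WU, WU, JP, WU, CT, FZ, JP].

One longest palindromic subsequence is JP FZ WU JP WU FZ JP (positions 1,6,8,9,10,12,13); it reads the same forward and backward, and the interval DP gives dp[1][13] = 7.

7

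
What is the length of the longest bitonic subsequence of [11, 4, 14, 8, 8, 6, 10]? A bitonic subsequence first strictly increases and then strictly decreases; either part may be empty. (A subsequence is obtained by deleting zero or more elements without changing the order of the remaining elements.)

One longest bitonic subsequence is 11, 14, 8, 6 (positions 1,3,5,6): it rises to 14 then falls. Length 4 is optimal.

4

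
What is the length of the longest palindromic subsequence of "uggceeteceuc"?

7

One longest palindromic subsequence is ceeteec (positions 4,5,6,7,8,10,12); it reads the same forward and backward, and the interval DP gives dp[1][12] = 7.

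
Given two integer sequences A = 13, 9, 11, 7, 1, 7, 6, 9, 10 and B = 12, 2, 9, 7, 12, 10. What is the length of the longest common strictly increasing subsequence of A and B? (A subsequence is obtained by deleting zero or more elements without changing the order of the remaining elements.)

2

A longest common strictly increasing subsequence is 9, 10 (length 2); it appears in order in both A and B, and no longer such subsequence exists.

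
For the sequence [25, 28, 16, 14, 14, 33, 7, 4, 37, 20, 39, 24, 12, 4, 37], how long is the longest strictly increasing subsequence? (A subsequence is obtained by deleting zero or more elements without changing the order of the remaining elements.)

Let dp[i] be the longest increasing subsequence ending at position i. Then dp = [1, 2, 1, 1, 1, 3, 1, 1, 4, 2, 5, 3, 2, 1, 4].
The maximum is 5; one witness is 25, 28, 33, 37, 39 at positions 1,2,6,9,11.

5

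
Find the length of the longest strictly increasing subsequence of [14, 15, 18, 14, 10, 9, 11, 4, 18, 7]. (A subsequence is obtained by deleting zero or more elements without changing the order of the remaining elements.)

Scanning left to right, the best length ending at each element is: 14→1, 15→2, 18→3, 14→1, 10→1, 9→1, 11→2, 4→1, 18→3, 7→2.
So the longest increasing subsequence has length 3, e.g. 14, 15, 18.

3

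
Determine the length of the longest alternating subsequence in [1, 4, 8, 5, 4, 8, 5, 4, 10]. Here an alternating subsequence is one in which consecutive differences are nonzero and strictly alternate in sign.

6

Track the best alternating length ending on an up-step vs a down-step at each position: up/down = 1/1, 2/1, 2/1, 2/3, 2/3, 4/1, 4/5, 2/5, 6/1.
The maximum over both is 6; one such subsequence is 1, 8, 5, 8, 5, 10.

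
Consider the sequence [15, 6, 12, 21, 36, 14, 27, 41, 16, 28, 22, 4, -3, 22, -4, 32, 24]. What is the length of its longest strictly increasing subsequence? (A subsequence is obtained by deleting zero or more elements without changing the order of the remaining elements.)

6

One longest increasing subsequence is 6, 12, 21, 27, 28, 32 (positions 2,3,4,7,10,16), of length 6; no longer one exists.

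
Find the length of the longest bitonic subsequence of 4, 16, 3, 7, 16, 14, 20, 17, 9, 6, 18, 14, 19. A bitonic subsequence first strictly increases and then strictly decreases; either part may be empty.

One longest bitonic subsequence is 4, 7, 16, 20, 17, 9, 6 (positions 1,4,5,7,8,9,10): it rises to 20 then falls. Length 7 is optimal.

7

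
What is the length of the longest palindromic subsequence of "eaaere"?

One longest palindromic subsequence is eaae (positions 1,2,3,6); it reads the same forward and backward, and the interval DP gives dp[1][6] = 4.

4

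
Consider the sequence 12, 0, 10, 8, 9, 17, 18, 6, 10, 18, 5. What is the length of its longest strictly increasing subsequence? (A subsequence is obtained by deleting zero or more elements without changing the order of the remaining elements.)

Let dp[i] be the longest increasing subsequence ending at position i. Then dp = [1, 1, 2, 2, 3, 4, 5, 2, 4, 5, 2].
The maximum is 5; one witness is 0, 8, 9, 17, 18 at positions 2,4,5,6,7.

5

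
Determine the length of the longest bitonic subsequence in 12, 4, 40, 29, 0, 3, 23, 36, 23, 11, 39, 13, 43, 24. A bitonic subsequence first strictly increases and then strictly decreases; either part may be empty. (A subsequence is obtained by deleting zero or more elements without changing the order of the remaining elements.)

7

Let inc[i] be the LIS ending at i and dec[i] the longest strictly decreasing subsequence starting at i. inc = [1, 1, 2, 2, 1, 2, 3, 4, 3, 3, 5, 4, 6, 5], dec = [3, 2, 4, 3, 1, 1, 2, 3, 2, 1, 2, 1, 2, 1].
max_i inc[i]+dec[i]−1 = 7, with one witness 0, 3, 23, 36, 39, 43, 24.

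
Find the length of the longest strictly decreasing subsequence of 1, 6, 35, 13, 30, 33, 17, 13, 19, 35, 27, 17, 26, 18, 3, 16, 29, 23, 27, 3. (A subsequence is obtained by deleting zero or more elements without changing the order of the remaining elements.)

Scanning left to right, the best length ending at each element is: 1→1, 6→1, 35→1, 13→2, 30→2, 33→2, 17→3, 13→4, 19→3, 35→1, 27→3, 17→4, 26→4, 18→5, 3→6, 16→6, 29→3, 23→5, 27→4, 3→7.
So the longest decreasing subsequence has length 7, e.g. 35, 30, 27, 26, 18, 16, 3.

7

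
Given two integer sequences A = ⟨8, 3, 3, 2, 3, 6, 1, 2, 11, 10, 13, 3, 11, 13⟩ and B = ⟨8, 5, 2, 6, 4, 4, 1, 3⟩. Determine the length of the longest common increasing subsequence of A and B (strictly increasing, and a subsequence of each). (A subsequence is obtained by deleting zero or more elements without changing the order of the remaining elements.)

A longest common strictly increasing subsequence is 2, 6 (length 2); it appears in order in both A and B, and no longer such subsequence exists.

2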